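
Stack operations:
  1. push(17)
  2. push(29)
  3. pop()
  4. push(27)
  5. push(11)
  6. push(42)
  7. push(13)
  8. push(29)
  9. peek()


push(17) -> [17]
push(29) -> [17, 29]
pop()->29, [17]
push(27) -> [17, 27]
push(11) -> [17, 27, 11]
push(42) -> [17, 27, 11, 42]
push(13) -> [17, 27, 11, 42, 13]
push(29) -> [17, 27, 11, 42, 13, 29]
peek()->29

Final stack: [17, 27, 11, 42, 13, 29]


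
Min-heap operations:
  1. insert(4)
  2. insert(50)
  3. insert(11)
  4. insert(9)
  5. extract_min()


insert(4) -> [4]
insert(50) -> [4, 50]
insert(11) -> [4, 50, 11]
insert(9) -> [4, 9, 11, 50]
extract_min()->4, [9, 50, 11]

Final heap: [9, 50, 11]


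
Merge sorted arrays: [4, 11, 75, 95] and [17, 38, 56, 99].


Take 4 from A
Take 11 from A
Take 17 from B
Take 38 from B
Take 56 from B
Take 75 from A
Take 95 from A

Merged: [4, 11, 17, 38, 56, 75, 95, 99]


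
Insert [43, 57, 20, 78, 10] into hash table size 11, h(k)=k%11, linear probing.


Insert 43: h=10 -> slot 10
Insert 57: h=2 -> slot 2
Insert 20: h=9 -> slot 9
Insert 78: h=1 -> slot 1
Insert 10: h=10, 1 probes -> slot 0

Table: [10, 78, 57, None, None, None, None, None, None, 20, 43]


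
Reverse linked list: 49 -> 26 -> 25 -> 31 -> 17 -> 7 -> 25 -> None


Step 1: curr=49, set curr.next=prev(None) | reversed so far: 49
Step 2: curr=26, set curr.next=prev(49) | reversed so far: 26 -> 49
Step 3: curr=25, set curr.next=prev(26) | reversed so far: 25 -> 26 -> 49
Step 4: curr=31, set curr.next=prev(25) | reversed so far: 31 -> 25 -> 26 -> 49
Step 5: curr=17, set curr.next=prev(31) | reversed so far: 17 -> 31 -> 25 -> 26 -> 49
Step 6: curr=7, set curr.next=prev(17) | reversed so far: 7 -> 17 -> 31 -> 25 -> 26 -> 49
Step 7: curr=25, set curr.next=prev(7) | reversed so far: 25 -> 7 -> 17 -> 31 -> 25 -> 26 -> 49

25 -> 7 -> 17 -> 31 -> 25 -> 26 -> 49 -> None


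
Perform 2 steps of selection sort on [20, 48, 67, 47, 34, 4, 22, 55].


Initial: [20, 48, 67, 47, 34, 4, 22, 55]
Step 1: min=4 at 5
  Swap: [4, 48, 67, 47, 34, 20, 22, 55]
Step 2: min=20 at 5
  Swap: [4, 20, 67, 47, 34, 48, 22, 55]

After 2 steps: [4, 20, 67, 47, 34, 48, 22, 55]


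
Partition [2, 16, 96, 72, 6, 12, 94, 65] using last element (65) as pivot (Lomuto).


Pivot: 65
  2 <= 65: advance i (no swap)
  16 <= 65: advance i (no swap)
  6 <= 65: swap -> [2, 16, 6, 72, 96, 12, 94, 65]
  12 <= 65: swap -> [2, 16, 6, 12, 96, 72, 94, 65]
Place pivot at 4: [2, 16, 6, 12, 65, 72, 94, 96]

Partitioned: [2, 16, 6, 12, 65, 72, 94, 96]


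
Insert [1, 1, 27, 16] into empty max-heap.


Insert 1: [1]
Insert 1: [1, 1]
Insert 27: [27, 1, 1]
Insert 16: [27, 16, 1, 1]

Final heap: [27, 16, 1, 1]


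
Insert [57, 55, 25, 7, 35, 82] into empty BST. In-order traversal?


Insert 57: root
Insert 55: L from 57
Insert 25: L from 57 -> L from 55
Insert 7: L from 57 -> L from 55 -> L from 25
Insert 35: L from 57 -> L from 55 -> R from 25
Insert 82: R from 57

In-order: [7, 25, 35, 55, 57, 82]


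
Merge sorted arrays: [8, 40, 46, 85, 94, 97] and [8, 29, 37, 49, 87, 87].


Take 8 from A
Take 8 from B
Take 29 from B
Take 37 from B
Take 40 from A
Take 46 from A
Take 49 from B
Take 85 from A
Take 87 from B
Take 87 from B

Merged: [8, 8, 29, 37, 40, 46, 49, 85, 87, 87, 94, 97]


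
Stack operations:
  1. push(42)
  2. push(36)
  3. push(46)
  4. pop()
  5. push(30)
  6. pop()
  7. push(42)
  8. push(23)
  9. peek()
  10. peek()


push(42) -> [42]
push(36) -> [42, 36]
push(46) -> [42, 36, 46]
pop()->46, [42, 36]
push(30) -> [42, 36, 30]
pop()->30, [42, 36]
push(42) -> [42, 36, 42]
push(23) -> [42, 36, 42, 23]
peek()->23
peek()->23

Final stack: [42, 36, 42, 23]


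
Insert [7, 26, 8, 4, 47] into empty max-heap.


Insert 7: [7]
Insert 26: [26, 7]
Insert 8: [26, 7, 8]
Insert 4: [26, 7, 8, 4]
Insert 47: [47, 26, 8, 4, 7]

Final heap: [47, 26, 8, 4, 7]


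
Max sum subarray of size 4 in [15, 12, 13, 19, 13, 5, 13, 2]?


[0:4]: 59
[1:5]: 57
[2:6]: 50
[3:7]: 50
[4:8]: 33

Max: 59 at [0:4]


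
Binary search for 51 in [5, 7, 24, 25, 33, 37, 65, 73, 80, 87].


Step 1: lo=0, hi=9, mid=4, val=33
Step 2: lo=5, hi=9, mid=7, val=73
Step 3: lo=5, hi=6, mid=5, val=37
Step 4: lo=6, hi=6, mid=6, val=65

Not found


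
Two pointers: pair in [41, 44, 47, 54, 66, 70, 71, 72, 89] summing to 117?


lo=0(41)+hi=8(89)=130
lo=0(41)+hi=7(72)=113
lo=1(44)+hi=7(72)=116
lo=2(47)+hi=7(72)=119
lo=2(47)+hi=6(71)=118
lo=2(47)+hi=5(70)=117

Yes: 47+70=117


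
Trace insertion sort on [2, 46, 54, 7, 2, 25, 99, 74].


Initial: [2, 46, 54, 7, 2, 25, 99, 74]
Insert 46: [2, 46, 54, 7, 2, 25, 99, 74]
Insert 54: [2, 46, 54, 7, 2, 25, 99, 74]
Insert 7: [2, 7, 46, 54, 2, 25, 99, 74]
Insert 2: [2, 2, 7, 46, 54, 25, 99, 74]
Insert 25: [2, 2, 7, 25, 46, 54, 99, 74]
Insert 99: [2, 2, 7, 25, 46, 54, 99, 74]
Insert 74: [2, 2, 7, 25, 46, 54, 74, 99]

Sorted: [2, 2, 7, 25, 46, 54, 74, 99]


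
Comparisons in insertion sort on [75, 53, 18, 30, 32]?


Algorithm: insertion sort
Input: [75, 53, 18, 30, 32]
Sorted: [18, 30, 32, 53, 75]

9


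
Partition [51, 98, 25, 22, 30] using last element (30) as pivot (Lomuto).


Pivot: 30
  25 <= 30: swap -> [25, 98, 51, 22, 30]
  22 <= 30: swap -> [25, 22, 51, 98, 30]
Place pivot at 2: [25, 22, 30, 98, 51]

Partitioned: [25, 22, 30, 98, 51]


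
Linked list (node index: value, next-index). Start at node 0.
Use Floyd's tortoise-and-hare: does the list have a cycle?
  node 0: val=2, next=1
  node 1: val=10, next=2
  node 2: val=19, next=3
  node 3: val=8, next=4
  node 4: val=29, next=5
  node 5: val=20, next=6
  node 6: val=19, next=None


Floyd's tortoise (slow, +1) and hare (fast, +2):
  init: slow=0, fast=0
  step 1: slow=1, fast=2
  step 2: slow=2, fast=4
  step 3: slow=3, fast=6
  step 4: fast -> None, no cycle

Cycle: no


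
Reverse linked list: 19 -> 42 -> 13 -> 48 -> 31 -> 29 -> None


Step 1: curr=19, set curr.next=prev(None) | reversed so far: 19
Step 2: curr=42, set curr.next=prev(19) | reversed so far: 42 -> 19
Step 3: curr=13, set curr.next=prev(42) | reversed so far: 13 -> 42 -> 19
Step 4: curr=48, set curr.next=prev(13) | reversed so far: 48 -> 13 -> 42 -> 19
Step 5: curr=31, set curr.next=prev(48) | reversed so far: 31 -> 48 -> 13 -> 42 -> 19
Step 6: curr=29, set curr.next=prev(31) | reversed so far: 29 -> 31 -> 48 -> 13 -> 42 -> 19

29 -> 31 -> 48 -> 13 -> 42 -> 19 -> None


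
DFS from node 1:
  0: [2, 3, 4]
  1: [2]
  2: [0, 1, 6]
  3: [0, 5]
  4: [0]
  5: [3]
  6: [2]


Visit 1, push [2]
Visit 2, push [6, 0]
Visit 0, push [4, 3]
Visit 3, push [5]
Visit 5, push []
Visit 4, push []
Visit 6, push []

DFS order: [1, 2, 0, 3, 5, 4, 6]


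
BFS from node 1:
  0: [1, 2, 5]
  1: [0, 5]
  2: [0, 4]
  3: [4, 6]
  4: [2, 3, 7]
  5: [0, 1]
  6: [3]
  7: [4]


Visit 1, enqueue [0, 5]
Visit 0, enqueue [2]
Visit 5, enqueue []
Visit 2, enqueue [4]
Visit 4, enqueue [3, 7]
Visit 3, enqueue [6]
Visit 7, enqueue []
Visit 6, enqueue []

BFS order: [1, 0, 5, 2, 4, 3, 7, 6]


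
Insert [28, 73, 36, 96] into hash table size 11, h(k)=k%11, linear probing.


Insert 28: h=6 -> slot 6
Insert 73: h=7 -> slot 7
Insert 36: h=3 -> slot 3
Insert 96: h=8 -> slot 8

Table: [None, None, None, 36, None, None, 28, 73, 96, None, None]


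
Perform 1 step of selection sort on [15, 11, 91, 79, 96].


Initial: [15, 11, 91, 79, 96]
Step 1: min=11 at 1
  Swap: [11, 15, 91, 79, 96]

After 1 step: [11, 15, 91, 79, 96]


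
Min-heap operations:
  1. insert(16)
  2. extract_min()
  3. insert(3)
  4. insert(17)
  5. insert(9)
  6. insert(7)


insert(16) -> [16]
extract_min()->16, []
insert(3) -> [3]
insert(17) -> [3, 17]
insert(9) -> [3, 17, 9]
insert(7) -> [3, 7, 9, 17]

Final heap: [3, 7, 9, 17]


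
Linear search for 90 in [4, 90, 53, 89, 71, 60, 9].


i=0: 4!=90
i=1: 90==90 found!

Found at 1, 2 comps


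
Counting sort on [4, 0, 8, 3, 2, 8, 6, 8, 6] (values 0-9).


Input: [4, 0, 8, 3, 2, 8, 6, 8, 6]
Counts: [1, 0, 1, 1, 1, 0, 2, 0, 3, 0]

Sorted: [0, 2, 3, 4, 6, 6, 8, 8, 8]


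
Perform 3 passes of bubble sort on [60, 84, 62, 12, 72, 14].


Initial: [60, 84, 62, 12, 72, 14]
Pass 1: [60, 62, 12, 72, 14, 84] (4 swaps)
Pass 2: [60, 12, 62, 14, 72, 84] (2 swaps)
Pass 3: [12, 60, 14, 62, 72, 84] (2 swaps)

After 3 passes: [12, 60, 14, 62, 72, 84]


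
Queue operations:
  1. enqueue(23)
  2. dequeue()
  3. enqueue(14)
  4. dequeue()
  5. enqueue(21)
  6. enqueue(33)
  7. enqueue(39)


enqueue(23) -> [23]
dequeue()->23, []
enqueue(14) -> [14]
dequeue()->14, []
enqueue(21) -> [21]
enqueue(33) -> [21, 33]
enqueue(39) -> [21, 33, 39]

Final queue: [21, 33, 39]


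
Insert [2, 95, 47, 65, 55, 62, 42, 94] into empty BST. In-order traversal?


Insert 2: root
Insert 95: R from 2
Insert 47: R from 2 -> L from 95
Insert 65: R from 2 -> L from 95 -> R from 47
Insert 55: R from 2 -> L from 95 -> R from 47 -> L from 65
Insert 62: R from 2 -> L from 95 -> R from 47 -> L from 65 -> R from 55
Insert 42: R from 2 -> L from 95 -> L from 47
Insert 94: R from 2 -> L from 95 -> R from 47 -> R from 65

In-order: [2, 42, 47, 55, 62, 65, 94, 95]


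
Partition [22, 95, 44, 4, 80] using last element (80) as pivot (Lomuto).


Pivot: 80
  22 <= 80: advance i (no swap)
  44 <= 80: swap -> [22, 44, 95, 4, 80]
  4 <= 80: swap -> [22, 44, 4, 95, 80]
Place pivot at 3: [22, 44, 4, 80, 95]

Partitioned: [22, 44, 4, 80, 95]


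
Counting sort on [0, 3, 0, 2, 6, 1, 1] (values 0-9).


Input: [0, 3, 0, 2, 6, 1, 1]
Counts: [2, 2, 1, 1, 0, 0, 1, 0, 0, 0]

Sorted: [0, 0, 1, 1, 2, 3, 6]


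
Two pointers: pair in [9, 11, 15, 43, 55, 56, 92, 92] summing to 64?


lo=0(9)+hi=7(92)=101
lo=0(9)+hi=6(92)=101
lo=0(9)+hi=5(56)=65
lo=0(9)+hi=4(55)=64

Yes: 9+55=64


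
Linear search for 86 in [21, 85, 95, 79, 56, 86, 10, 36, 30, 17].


i=0: 21!=86
i=1: 85!=86
i=2: 95!=86
i=3: 79!=86
i=4: 56!=86
i=5: 86==86 found!

Found at 5, 6 comps


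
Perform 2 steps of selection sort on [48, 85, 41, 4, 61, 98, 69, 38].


Initial: [48, 85, 41, 4, 61, 98, 69, 38]
Step 1: min=4 at 3
  Swap: [4, 85, 41, 48, 61, 98, 69, 38]
Step 2: min=38 at 7
  Swap: [4, 38, 41, 48, 61, 98, 69, 85]

After 2 steps: [4, 38, 41, 48, 61, 98, 69, 85]


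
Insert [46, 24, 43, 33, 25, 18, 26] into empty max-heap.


Insert 46: [46]
Insert 24: [46, 24]
Insert 43: [46, 24, 43]
Insert 33: [46, 33, 43, 24]
Insert 25: [46, 33, 43, 24, 25]
Insert 18: [46, 33, 43, 24, 25, 18]
Insert 26: [46, 33, 43, 24, 25, 18, 26]

Final heap: [46, 33, 43, 24, 25, 18, 26]


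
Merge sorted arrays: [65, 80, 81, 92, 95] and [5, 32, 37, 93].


Take 5 from B
Take 32 from B
Take 37 from B
Take 65 from A
Take 80 from A
Take 81 from A
Take 92 from A
Take 93 from B

Merged: [5, 32, 37, 65, 80, 81, 92, 93, 95]


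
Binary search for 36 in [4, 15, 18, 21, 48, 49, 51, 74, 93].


Step 1: lo=0, hi=8, mid=4, val=48
Step 2: lo=0, hi=3, mid=1, val=15
Step 3: lo=2, hi=3, mid=2, val=18
Step 4: lo=3, hi=3, mid=3, val=21

Not found


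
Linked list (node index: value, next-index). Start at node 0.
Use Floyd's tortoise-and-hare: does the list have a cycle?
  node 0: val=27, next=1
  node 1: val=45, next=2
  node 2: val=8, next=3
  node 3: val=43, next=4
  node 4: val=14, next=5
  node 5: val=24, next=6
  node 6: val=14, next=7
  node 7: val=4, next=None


Floyd's tortoise (slow, +1) and hare (fast, +2):
  init: slow=0, fast=0
  step 1: slow=1, fast=2
  step 2: slow=2, fast=4
  step 3: slow=3, fast=6
  step 4: fast 6->7->None, no cycle

Cycle: no


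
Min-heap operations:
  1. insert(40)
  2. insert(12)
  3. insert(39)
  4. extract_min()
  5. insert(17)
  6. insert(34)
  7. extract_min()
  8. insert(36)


insert(40) -> [40]
insert(12) -> [12, 40]
insert(39) -> [12, 40, 39]
extract_min()->12, [39, 40]
insert(17) -> [17, 40, 39]
insert(34) -> [17, 34, 39, 40]
extract_min()->17, [34, 40, 39]
insert(36) -> [34, 36, 39, 40]

Final heap: [34, 36, 39, 40]


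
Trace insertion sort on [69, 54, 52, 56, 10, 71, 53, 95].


Initial: [69, 54, 52, 56, 10, 71, 53, 95]
Insert 54: [54, 69, 52, 56, 10, 71, 53, 95]
Insert 52: [52, 54, 69, 56, 10, 71, 53, 95]
Insert 56: [52, 54, 56, 69, 10, 71, 53, 95]
Insert 10: [10, 52, 54, 56, 69, 71, 53, 95]
Insert 71: [10, 52, 54, 56, 69, 71, 53, 95]
Insert 53: [10, 52, 53, 54, 56, 69, 71, 95]
Insert 95: [10, 52, 53, 54, 56, 69, 71, 95]

Sorted: [10, 52, 53, 54, 56, 69, 71, 95]


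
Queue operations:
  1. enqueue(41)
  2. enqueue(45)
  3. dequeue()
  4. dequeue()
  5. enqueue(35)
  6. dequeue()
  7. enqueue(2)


enqueue(41) -> [41]
enqueue(45) -> [41, 45]
dequeue()->41, [45]
dequeue()->45, []
enqueue(35) -> [35]
dequeue()->35, []
enqueue(2) -> [2]

Final queue: [2]


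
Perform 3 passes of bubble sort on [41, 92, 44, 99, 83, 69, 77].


Initial: [41, 92, 44, 99, 83, 69, 77]
Pass 1: [41, 44, 92, 83, 69, 77, 99] (4 swaps)
Pass 2: [41, 44, 83, 69, 77, 92, 99] (3 swaps)
Pass 3: [41, 44, 69, 77, 83, 92, 99] (2 swaps)

After 3 passes: [41, 44, 69, 77, 83, 92, 99]


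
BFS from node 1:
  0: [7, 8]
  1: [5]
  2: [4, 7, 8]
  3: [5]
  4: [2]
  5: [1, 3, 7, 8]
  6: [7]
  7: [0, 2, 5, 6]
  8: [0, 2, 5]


Visit 1, enqueue [5]
Visit 5, enqueue [3, 7, 8]
Visit 3, enqueue []
Visit 7, enqueue [0, 2, 6]
Visit 8, enqueue []
Visit 0, enqueue []
Visit 2, enqueue [4]
Visit 6, enqueue []
Visit 4, enqueue []

BFS order: [1, 5, 3, 7, 8, 0, 2, 6, 4]


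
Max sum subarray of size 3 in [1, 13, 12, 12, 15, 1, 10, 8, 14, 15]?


[0:3]: 26
[1:4]: 37
[2:5]: 39
[3:6]: 28
[4:7]: 26
[5:8]: 19
[6:9]: 32
[7:10]: 37

Max: 39 at [2:5]


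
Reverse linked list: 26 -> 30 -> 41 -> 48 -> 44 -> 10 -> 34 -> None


Step 1: curr=26, set curr.next=prev(None) | reversed so far: 26
Step 2: curr=30, set curr.next=prev(26) | reversed so far: 30 -> 26
Step 3: curr=41, set curr.next=prev(30) | reversed so far: 41 -> 30 -> 26
Step 4: curr=48, set curr.next=prev(41) | reversed so far: 48 -> 41 -> 30 -> 26
Step 5: curr=44, set curr.next=prev(48) | reversed so far: 44 -> 48 -> 41 -> 30 -> 26
Step 6: curr=10, set curr.next=prev(44) | reversed so far: 10 -> 44 -> 48 -> 41 -> 30 -> 26
Step 7: curr=34, set curr.next=prev(10) | reversed so far: 34 -> 10 -> 44 -> 48 -> 41 -> 30 -> 26

34 -> 10 -> 44 -> 48 -> 41 -> 30 -> 26 -> None


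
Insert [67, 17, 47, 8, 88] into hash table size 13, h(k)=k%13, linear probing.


Insert 67: h=2 -> slot 2
Insert 17: h=4 -> slot 4
Insert 47: h=8 -> slot 8
Insert 8: h=8, 1 probes -> slot 9
Insert 88: h=10 -> slot 10

Table: [None, None, 67, None, 17, None, None, None, 47, 8, 88, None, None]


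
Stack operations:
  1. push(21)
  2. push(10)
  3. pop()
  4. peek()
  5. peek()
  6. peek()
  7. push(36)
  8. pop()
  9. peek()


push(21) -> [21]
push(10) -> [21, 10]
pop()->10, [21]
peek()->21
peek()->21
peek()->21
push(36) -> [21, 36]
pop()->36, [21]
peek()->21

Final stack: [21]


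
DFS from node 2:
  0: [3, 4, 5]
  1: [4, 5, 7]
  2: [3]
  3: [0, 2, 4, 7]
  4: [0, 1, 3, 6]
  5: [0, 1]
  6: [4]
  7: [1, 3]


Visit 2, push [3]
Visit 3, push [7, 4, 0]
Visit 0, push [5, 4]
Visit 4, push [6, 1]
Visit 1, push [7, 5]
Visit 5, push []
Visit 7, push []
Visit 6, push []

DFS order: [2, 3, 0, 4, 1, 5, 7, 6]


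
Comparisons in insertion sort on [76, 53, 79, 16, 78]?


Algorithm: insertion sort
Input: [76, 53, 79, 16, 78]
Sorted: [16, 53, 76, 78, 79]

7


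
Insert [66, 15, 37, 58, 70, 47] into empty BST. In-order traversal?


Insert 66: root
Insert 15: L from 66
Insert 37: L from 66 -> R from 15
Insert 58: L from 66 -> R from 15 -> R from 37
Insert 70: R from 66
Insert 47: L from 66 -> R from 15 -> R from 37 -> L from 58

In-order: [15, 37, 47, 58, 66, 70]


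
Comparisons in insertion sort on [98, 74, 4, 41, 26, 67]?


Algorithm: insertion sort
Input: [98, 74, 4, 41, 26, 67]
Sorted: [4, 26, 41, 67, 74, 98]

13


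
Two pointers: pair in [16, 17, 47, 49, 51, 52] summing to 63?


lo=0(16)+hi=5(52)=68
lo=0(16)+hi=4(51)=67
lo=0(16)+hi=3(49)=65
lo=0(16)+hi=2(47)=63

Yes: 16+47=63


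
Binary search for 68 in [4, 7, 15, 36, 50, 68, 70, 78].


Step 1: lo=0, hi=7, mid=3, val=36
Step 2: lo=4, hi=7, mid=5, val=68

Found at index 5


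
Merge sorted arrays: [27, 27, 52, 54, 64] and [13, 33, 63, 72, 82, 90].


Take 13 from B
Take 27 from A
Take 27 from A
Take 33 from B
Take 52 from A
Take 54 from A
Take 63 from B
Take 64 from A

Merged: [13, 27, 27, 33, 52, 54, 63, 64, 72, 82, 90]


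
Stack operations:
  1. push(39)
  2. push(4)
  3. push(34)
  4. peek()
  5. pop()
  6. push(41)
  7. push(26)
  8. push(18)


push(39) -> [39]
push(4) -> [39, 4]
push(34) -> [39, 4, 34]
peek()->34
pop()->34, [39, 4]
push(41) -> [39, 4, 41]
push(26) -> [39, 4, 41, 26]
push(18) -> [39, 4, 41, 26, 18]

Final stack: [39, 4, 41, 26, 18]


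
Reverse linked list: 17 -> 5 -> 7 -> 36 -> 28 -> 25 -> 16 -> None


Step 1: curr=17, set curr.next=prev(None) | reversed so far: 17
Step 2: curr=5, set curr.next=prev(17) | reversed so far: 5 -> 17
Step 3: curr=7, set curr.next=prev(5) | reversed so far: 7 -> 5 -> 17
Step 4: curr=36, set curr.next=prev(7) | reversed so far: 36 -> 7 -> 5 -> 17
Step 5: curr=28, set curr.next=prev(36) | reversed so far: 28 -> 36 -> 7 -> 5 -> 17
Step 6: curr=25, set curr.next=prev(28) | reversed so far: 25 -> 28 -> 36 -> 7 -> 5 -> 17
Step 7: curr=16, set curr.next=prev(25) | reversed so far: 16 -> 25 -> 28 -> 36 -> 7 -> 5 -> 17

16 -> 25 -> 28 -> 36 -> 7 -> 5 -> 17 -> None


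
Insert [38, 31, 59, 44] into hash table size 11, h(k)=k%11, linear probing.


Insert 38: h=5 -> slot 5
Insert 31: h=9 -> slot 9
Insert 59: h=4 -> slot 4
Insert 44: h=0 -> slot 0

Table: [44, None, None, None, 59, 38, None, None, None, 31, None]


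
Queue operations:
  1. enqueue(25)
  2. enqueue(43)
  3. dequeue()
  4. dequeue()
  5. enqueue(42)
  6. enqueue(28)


enqueue(25) -> [25]
enqueue(43) -> [25, 43]
dequeue()->25, [43]
dequeue()->43, []
enqueue(42) -> [42]
enqueue(28) -> [42, 28]

Final queue: [42, 28]


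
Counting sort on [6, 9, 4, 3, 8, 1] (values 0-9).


Input: [6, 9, 4, 3, 8, 1]
Counts: [0, 1, 0, 1, 1, 0, 1, 0, 1, 1]

Sorted: [1, 3, 4, 6, 8, 9]


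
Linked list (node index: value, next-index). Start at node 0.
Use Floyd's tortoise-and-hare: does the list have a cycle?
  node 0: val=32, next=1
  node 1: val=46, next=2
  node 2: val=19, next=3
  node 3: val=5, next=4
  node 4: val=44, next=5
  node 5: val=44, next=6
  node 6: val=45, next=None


Floyd's tortoise (slow, +1) and hare (fast, +2):
  init: slow=0, fast=0
  step 1: slow=1, fast=2
  step 2: slow=2, fast=4
  step 3: slow=3, fast=6
  step 4: fast -> None, no cycle

Cycle: no


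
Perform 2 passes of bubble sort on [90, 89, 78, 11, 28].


Initial: [90, 89, 78, 11, 28]
Pass 1: [89, 78, 11, 28, 90] (4 swaps)
Pass 2: [78, 11, 28, 89, 90] (3 swaps)

After 2 passes: [78, 11, 28, 89, 90]


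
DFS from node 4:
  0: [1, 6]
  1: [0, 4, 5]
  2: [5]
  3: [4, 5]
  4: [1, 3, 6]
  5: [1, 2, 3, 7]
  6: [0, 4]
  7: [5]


Visit 4, push [6, 3, 1]
Visit 1, push [5, 0]
Visit 0, push [6]
Visit 6, push []
Visit 5, push [7, 3, 2]
Visit 2, push []
Visit 3, push []
Visit 7, push []

DFS order: [4, 1, 0, 6, 5, 2, 3, 7]


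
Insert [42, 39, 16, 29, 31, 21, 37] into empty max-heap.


Insert 42: [42]
Insert 39: [42, 39]
Insert 16: [42, 39, 16]
Insert 29: [42, 39, 16, 29]
Insert 31: [42, 39, 16, 29, 31]
Insert 21: [42, 39, 21, 29, 31, 16]
Insert 37: [42, 39, 37, 29, 31, 16, 21]

Final heap: [42, 39, 37, 29, 31, 16, 21]


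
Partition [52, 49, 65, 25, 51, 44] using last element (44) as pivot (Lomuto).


Pivot: 44
  25 <= 44: swap -> [25, 49, 65, 52, 51, 44]
Place pivot at 1: [25, 44, 65, 52, 51, 49]

Partitioned: [25, 44, 65, 52, 51, 49]


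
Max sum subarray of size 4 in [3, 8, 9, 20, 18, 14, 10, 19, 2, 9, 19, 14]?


[0:4]: 40
[1:5]: 55
[2:6]: 61
[3:7]: 62
[4:8]: 61
[5:9]: 45
[6:10]: 40
[7:11]: 49
[8:12]: 44

Max: 62 at [3:7]


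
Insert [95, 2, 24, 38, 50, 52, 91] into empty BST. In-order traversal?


Insert 95: root
Insert 2: L from 95
Insert 24: L from 95 -> R from 2
Insert 38: L from 95 -> R from 2 -> R from 24
Insert 50: L from 95 -> R from 2 -> R from 24 -> R from 38
Insert 52: L from 95 -> R from 2 -> R from 24 -> R from 38 -> R from 50
Insert 91: L from 95 -> R from 2 -> R from 24 -> R from 38 -> R from 50 -> R from 52

In-order: [2, 24, 38, 50, 52, 91, 95]


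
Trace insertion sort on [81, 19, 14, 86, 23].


Initial: [81, 19, 14, 86, 23]
Insert 19: [19, 81, 14, 86, 23]
Insert 14: [14, 19, 81, 86, 23]
Insert 86: [14, 19, 81, 86, 23]
Insert 23: [14, 19, 23, 81, 86]

Sorted: [14, 19, 23, 81, 86]


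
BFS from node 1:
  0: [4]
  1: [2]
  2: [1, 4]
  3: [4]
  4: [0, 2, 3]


Visit 1, enqueue [2]
Visit 2, enqueue [4]
Visit 4, enqueue [0, 3]
Visit 0, enqueue []
Visit 3, enqueue []

BFS order: [1, 2, 4, 0, 3]


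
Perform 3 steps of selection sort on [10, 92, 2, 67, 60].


Initial: [10, 92, 2, 67, 60]
Step 1: min=2 at 2
  Swap: [2, 92, 10, 67, 60]
Step 2: min=10 at 2
  Swap: [2, 10, 92, 67, 60]
Step 3: min=60 at 4
  Swap: [2, 10, 60, 67, 92]

After 3 steps: [2, 10, 60, 67, 92]


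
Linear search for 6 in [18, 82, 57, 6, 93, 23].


i=0: 18!=6
i=1: 82!=6
i=2: 57!=6
i=3: 6==6 found!

Found at 3, 4 comps


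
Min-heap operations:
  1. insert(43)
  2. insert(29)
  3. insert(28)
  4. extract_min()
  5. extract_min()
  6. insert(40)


insert(43) -> [43]
insert(29) -> [29, 43]
insert(28) -> [28, 43, 29]
extract_min()->28, [29, 43]
extract_min()->29, [43]
insert(40) -> [40, 43]

Final heap: [40, 43]


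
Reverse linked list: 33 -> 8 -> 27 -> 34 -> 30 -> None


Step 1: curr=33, set curr.next=prev(None) | reversed so far: 33
Step 2: curr=8, set curr.next=prev(33) | reversed so far: 8 -> 33
Step 3: curr=27, set curr.next=prev(8) | reversed so far: 27 -> 8 -> 33
Step 4: curr=34, set curr.next=prev(27) | reversed so far: 34 -> 27 -> 8 -> 33
Step 5: curr=30, set curr.next=prev(34) | reversed so far: 30 -> 34 -> 27 -> 8 -> 33

30 -> 34 -> 27 -> 8 -> 33 -> None


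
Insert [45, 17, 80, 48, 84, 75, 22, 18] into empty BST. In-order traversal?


Insert 45: root
Insert 17: L from 45
Insert 80: R from 45
Insert 48: R from 45 -> L from 80
Insert 84: R from 45 -> R from 80
Insert 75: R from 45 -> L from 80 -> R from 48
Insert 22: L from 45 -> R from 17
Insert 18: L from 45 -> R from 17 -> L from 22

In-order: [17, 18, 22, 45, 48, 75, 80, 84]


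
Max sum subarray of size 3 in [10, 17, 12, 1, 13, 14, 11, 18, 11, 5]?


[0:3]: 39
[1:4]: 30
[2:5]: 26
[3:6]: 28
[4:7]: 38
[5:8]: 43
[6:9]: 40
[7:10]: 34

Max: 43 at [5:8]


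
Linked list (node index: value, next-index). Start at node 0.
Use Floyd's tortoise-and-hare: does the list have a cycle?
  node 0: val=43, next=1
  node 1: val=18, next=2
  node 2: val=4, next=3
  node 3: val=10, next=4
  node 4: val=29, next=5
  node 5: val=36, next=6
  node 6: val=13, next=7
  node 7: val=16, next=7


Floyd's tortoise (slow, +1) and hare (fast, +2):
  init: slow=0, fast=0
  step 1: slow=1, fast=2
  step 2: slow=2, fast=4
  step 3: slow=3, fast=6
  step 4: slow=4, fast=7
  step 5: slow=5, fast=7
  step 6: slow=6, fast=7
  step 7: slow=7, fast=7
  slow == fast at node 7: cycle detected

Cycle: yes


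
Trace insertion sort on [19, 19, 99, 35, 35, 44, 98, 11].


Initial: [19, 19, 99, 35, 35, 44, 98, 11]
Insert 19: [19, 19, 99, 35, 35, 44, 98, 11]
Insert 99: [19, 19, 99, 35, 35, 44, 98, 11]
Insert 35: [19, 19, 35, 99, 35, 44, 98, 11]
Insert 35: [19, 19, 35, 35, 99, 44, 98, 11]
Insert 44: [19, 19, 35, 35, 44, 99, 98, 11]
Insert 98: [19, 19, 35, 35, 44, 98, 99, 11]
Insert 11: [11, 19, 19, 35, 35, 44, 98, 99]

Sorted: [11, 19, 19, 35, 35, 44, 98, 99]


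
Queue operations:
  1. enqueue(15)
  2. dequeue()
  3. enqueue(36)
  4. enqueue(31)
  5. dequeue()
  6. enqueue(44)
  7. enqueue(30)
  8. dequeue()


enqueue(15) -> [15]
dequeue()->15, []
enqueue(36) -> [36]
enqueue(31) -> [36, 31]
dequeue()->36, [31]
enqueue(44) -> [31, 44]
enqueue(30) -> [31, 44, 30]
dequeue()->31, [44, 30]

Final queue: [44, 30]


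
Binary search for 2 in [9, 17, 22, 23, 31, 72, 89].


Step 1: lo=0, hi=6, mid=3, val=23
Step 2: lo=0, hi=2, mid=1, val=17
Step 3: lo=0, hi=0, mid=0, val=9

Not found


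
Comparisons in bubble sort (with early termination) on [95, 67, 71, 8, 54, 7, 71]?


Algorithm: bubble sort (with early termination)
Input: [95, 67, 71, 8, 54, 7, 71]
Sorted: [7, 8, 54, 67, 71, 71, 95]

21


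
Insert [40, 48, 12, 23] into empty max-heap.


Insert 40: [40]
Insert 48: [48, 40]
Insert 12: [48, 40, 12]
Insert 23: [48, 40, 12, 23]

Final heap: [48, 40, 12, 23]


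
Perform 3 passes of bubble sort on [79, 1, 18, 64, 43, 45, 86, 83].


Initial: [79, 1, 18, 64, 43, 45, 86, 83]
Pass 1: [1, 18, 64, 43, 45, 79, 83, 86] (6 swaps)
Pass 2: [1, 18, 43, 45, 64, 79, 83, 86] (2 swaps)
Pass 3: [1, 18, 43, 45, 64, 79, 83, 86] (0 swaps)

After 3 passes: [1, 18, 43, 45, 64, 79, 83, 86]


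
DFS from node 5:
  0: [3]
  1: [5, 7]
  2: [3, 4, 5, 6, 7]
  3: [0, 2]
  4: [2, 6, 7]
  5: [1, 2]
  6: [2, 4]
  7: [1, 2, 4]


Visit 5, push [2, 1]
Visit 1, push [7]
Visit 7, push [4, 2]
Visit 2, push [6, 4, 3]
Visit 3, push [0]
Visit 0, push []
Visit 4, push [6]
Visit 6, push []

DFS order: [5, 1, 7, 2, 3, 0, 4, 6]


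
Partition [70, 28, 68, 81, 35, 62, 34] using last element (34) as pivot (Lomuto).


Pivot: 34
  28 <= 34: swap -> [28, 70, 68, 81, 35, 62, 34]
Place pivot at 1: [28, 34, 68, 81, 35, 62, 70]

Partitioned: [28, 34, 68, 81, 35, 62, 70]


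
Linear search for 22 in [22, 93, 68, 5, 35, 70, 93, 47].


i=0: 22==22 found!

Found at 0, 1 comps


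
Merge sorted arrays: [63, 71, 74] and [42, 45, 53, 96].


Take 42 from B
Take 45 from B
Take 53 from B
Take 63 from A
Take 71 from A
Take 74 from A

Merged: [42, 45, 53, 63, 71, 74, 96]


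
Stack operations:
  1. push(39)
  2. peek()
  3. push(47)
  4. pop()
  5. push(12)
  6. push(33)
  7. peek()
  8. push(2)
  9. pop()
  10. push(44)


push(39) -> [39]
peek()->39
push(47) -> [39, 47]
pop()->47, [39]
push(12) -> [39, 12]
push(33) -> [39, 12, 33]
peek()->33
push(2) -> [39, 12, 33, 2]
pop()->2, [39, 12, 33]
push(44) -> [39, 12, 33, 44]

Final stack: [39, 12, 33, 44]


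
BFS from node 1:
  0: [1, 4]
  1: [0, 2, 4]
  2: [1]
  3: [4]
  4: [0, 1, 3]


Visit 1, enqueue [0, 2, 4]
Visit 0, enqueue []
Visit 2, enqueue []
Visit 4, enqueue [3]
Visit 3, enqueue []

BFS order: [1, 0, 2, 4, 3]


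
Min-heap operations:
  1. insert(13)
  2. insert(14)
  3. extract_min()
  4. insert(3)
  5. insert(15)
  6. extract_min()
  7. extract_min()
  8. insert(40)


insert(13) -> [13]
insert(14) -> [13, 14]
extract_min()->13, [14]
insert(3) -> [3, 14]
insert(15) -> [3, 14, 15]
extract_min()->3, [14, 15]
extract_min()->14, [15]
insert(40) -> [15, 40]

Final heap: [15, 40]


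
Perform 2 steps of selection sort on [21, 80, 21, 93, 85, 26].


Initial: [21, 80, 21, 93, 85, 26]
Step 1: min=21 at 0
  Swap: [21, 80, 21, 93, 85, 26]
Step 2: min=21 at 2
  Swap: [21, 21, 80, 93, 85, 26]

After 2 steps: [21, 21, 80, 93, 85, 26]


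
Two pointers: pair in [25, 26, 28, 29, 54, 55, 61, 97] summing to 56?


lo=0(25)+hi=7(97)=122
lo=0(25)+hi=6(61)=86
lo=0(25)+hi=5(55)=80
lo=0(25)+hi=4(54)=79
lo=0(25)+hi=3(29)=54
lo=1(26)+hi=3(29)=55
lo=2(28)+hi=3(29)=57

No pair found


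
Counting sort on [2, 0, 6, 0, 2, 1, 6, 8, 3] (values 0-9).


Input: [2, 0, 6, 0, 2, 1, 6, 8, 3]
Counts: [2, 1, 2, 1, 0, 0, 2, 0, 1, 0]

Sorted: [0, 0, 1, 2, 2, 3, 6, 6, 8]


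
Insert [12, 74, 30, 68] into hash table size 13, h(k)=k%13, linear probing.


Insert 12: h=12 -> slot 12
Insert 74: h=9 -> slot 9
Insert 30: h=4 -> slot 4
Insert 68: h=3 -> slot 3

Table: [None, None, None, 68, 30, None, None, None, None, 74, None, None, 12]


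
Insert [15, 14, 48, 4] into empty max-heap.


Insert 15: [15]
Insert 14: [15, 14]
Insert 48: [48, 14, 15]
Insert 4: [48, 14, 15, 4]

Final heap: [48, 14, 15, 4]


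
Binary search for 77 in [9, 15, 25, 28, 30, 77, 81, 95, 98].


Step 1: lo=0, hi=8, mid=4, val=30
Step 2: lo=5, hi=8, mid=6, val=81
Step 3: lo=5, hi=5, mid=5, val=77

Found at index 5


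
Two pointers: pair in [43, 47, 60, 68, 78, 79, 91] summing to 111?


lo=0(43)+hi=6(91)=134
lo=0(43)+hi=5(79)=122
lo=0(43)+hi=4(78)=121
lo=0(43)+hi=3(68)=111

Yes: 43+68=111


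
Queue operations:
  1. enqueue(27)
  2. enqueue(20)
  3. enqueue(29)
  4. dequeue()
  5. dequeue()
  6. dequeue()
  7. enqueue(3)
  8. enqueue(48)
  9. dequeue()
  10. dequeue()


enqueue(27) -> [27]
enqueue(20) -> [27, 20]
enqueue(29) -> [27, 20, 29]
dequeue()->27, [20, 29]
dequeue()->20, [29]
dequeue()->29, []
enqueue(3) -> [3]
enqueue(48) -> [3, 48]
dequeue()->3, [48]
dequeue()->48, []

Final queue: []


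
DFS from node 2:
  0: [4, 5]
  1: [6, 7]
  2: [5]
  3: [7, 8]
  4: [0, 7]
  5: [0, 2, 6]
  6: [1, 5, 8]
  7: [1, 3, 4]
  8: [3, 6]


Visit 2, push [5]
Visit 5, push [6, 0]
Visit 0, push [4]
Visit 4, push [7]
Visit 7, push [3, 1]
Visit 1, push [6]
Visit 6, push [8]
Visit 8, push [3]
Visit 3, push []

DFS order: [2, 5, 0, 4, 7, 1, 6, 8, 3]


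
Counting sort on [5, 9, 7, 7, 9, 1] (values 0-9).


Input: [5, 9, 7, 7, 9, 1]
Counts: [0, 1, 0, 0, 0, 1, 0, 2, 0, 2]

Sorted: [1, 5, 7, 7, 9, 9]


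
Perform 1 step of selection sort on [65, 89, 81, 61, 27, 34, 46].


Initial: [65, 89, 81, 61, 27, 34, 46]
Step 1: min=27 at 4
  Swap: [27, 89, 81, 61, 65, 34, 46]

After 1 step: [27, 89, 81, 61, 65, 34, 46]


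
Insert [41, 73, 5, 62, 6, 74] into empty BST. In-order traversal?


Insert 41: root
Insert 73: R from 41
Insert 5: L from 41
Insert 62: R from 41 -> L from 73
Insert 6: L from 41 -> R from 5
Insert 74: R from 41 -> R from 73

In-order: [5, 6, 41, 62, 73, 74]


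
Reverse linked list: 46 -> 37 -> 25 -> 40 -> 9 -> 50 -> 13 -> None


Step 1: curr=46, set curr.next=prev(None) | reversed so far: 46
Step 2: curr=37, set curr.next=prev(46) | reversed so far: 37 -> 46
Step 3: curr=25, set curr.next=prev(37) | reversed so far: 25 -> 37 -> 46
Step 4: curr=40, set curr.next=prev(25) | reversed so far: 40 -> 25 -> 37 -> 46
Step 5: curr=9, set curr.next=prev(40) | reversed so far: 9 -> 40 -> 25 -> 37 -> 46
Step 6: curr=50, set curr.next=prev(9) | reversed so far: 50 -> 9 -> 40 -> 25 -> 37 -> 46
Step 7: curr=13, set curr.next=prev(50) | reversed so far: 13 -> 50 -> 9 -> 40 -> 25 -> 37 -> 46

13 -> 50 -> 9 -> 40 -> 25 -> 37 -> 46 -> None


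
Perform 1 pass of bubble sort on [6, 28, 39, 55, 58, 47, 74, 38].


Initial: [6, 28, 39, 55, 58, 47, 74, 38]
Pass 1: [6, 28, 39, 55, 47, 58, 38, 74] (2 swaps)

After 1 pass: [6, 28, 39, 55, 47, 58, 38, 74]


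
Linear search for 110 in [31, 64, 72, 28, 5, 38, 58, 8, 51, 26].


i=0: 31!=110
i=1: 64!=110
i=2: 72!=110
i=3: 28!=110
i=4: 5!=110
i=5: 38!=110
i=6: 58!=110
i=7: 8!=110
i=8: 51!=110
i=9: 26!=110

Not found, 10 comps


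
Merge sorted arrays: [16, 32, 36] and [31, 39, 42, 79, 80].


Take 16 from A
Take 31 from B
Take 32 from A
Take 36 from A

Merged: [16, 31, 32, 36, 39, 42, 79, 80]


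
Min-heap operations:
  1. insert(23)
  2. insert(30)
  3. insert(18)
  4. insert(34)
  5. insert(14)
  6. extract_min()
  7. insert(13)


insert(23) -> [23]
insert(30) -> [23, 30]
insert(18) -> [18, 30, 23]
insert(34) -> [18, 30, 23, 34]
insert(14) -> [14, 18, 23, 34, 30]
extract_min()->14, [18, 30, 23, 34]
insert(13) -> [13, 18, 23, 34, 30]

Final heap: [13, 18, 23, 34, 30]


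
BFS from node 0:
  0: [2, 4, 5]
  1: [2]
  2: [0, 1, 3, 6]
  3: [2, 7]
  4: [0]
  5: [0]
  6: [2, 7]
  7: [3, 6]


Visit 0, enqueue [2, 4, 5]
Visit 2, enqueue [1, 3, 6]
Visit 4, enqueue []
Visit 5, enqueue []
Visit 1, enqueue []
Visit 3, enqueue [7]
Visit 6, enqueue []
Visit 7, enqueue []

BFS order: [0, 2, 4, 5, 1, 3, 6, 7]


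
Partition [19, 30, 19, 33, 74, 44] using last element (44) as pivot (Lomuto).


Pivot: 44
  19 <= 44: advance i (no swap)
  30 <= 44: advance i (no swap)
  19 <= 44: advance i (no swap)
  33 <= 44: advance i (no swap)
Place pivot at 4: [19, 30, 19, 33, 44, 74]

Partitioned: [19, 30, 19, 33, 44, 74]


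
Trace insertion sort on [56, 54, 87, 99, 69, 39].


Initial: [56, 54, 87, 99, 69, 39]
Insert 54: [54, 56, 87, 99, 69, 39]
Insert 87: [54, 56, 87, 99, 69, 39]
Insert 99: [54, 56, 87, 99, 69, 39]
Insert 69: [54, 56, 69, 87, 99, 39]
Insert 39: [39, 54, 56, 69, 87, 99]

Sorted: [39, 54, 56, 69, 87, 99]


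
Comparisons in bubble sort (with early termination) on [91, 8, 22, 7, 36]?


Algorithm: bubble sort (with early termination)
Input: [91, 8, 22, 7, 36]
Sorted: [7, 8, 22, 36, 91]

10


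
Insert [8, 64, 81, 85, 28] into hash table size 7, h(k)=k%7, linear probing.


Insert 8: h=1 -> slot 1
Insert 64: h=1, 1 probes -> slot 2
Insert 81: h=4 -> slot 4
Insert 85: h=1, 2 probes -> slot 3
Insert 28: h=0 -> slot 0

Table: [28, 8, 64, 85, 81, None, None]


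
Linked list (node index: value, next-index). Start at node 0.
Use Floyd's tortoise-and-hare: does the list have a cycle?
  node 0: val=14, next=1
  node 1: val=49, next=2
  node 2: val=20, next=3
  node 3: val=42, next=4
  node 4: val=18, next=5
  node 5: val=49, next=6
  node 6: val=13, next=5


Floyd's tortoise (slow, +1) and hare (fast, +2):
  init: slow=0, fast=0
  step 1: slow=1, fast=2
  step 2: slow=2, fast=4
  step 3: slow=3, fast=6
  step 4: slow=4, fast=6
  step 5: slow=5, fast=6
  step 6: slow=6, fast=6
  slow == fast at node 6: cycle detected

Cycle: yes


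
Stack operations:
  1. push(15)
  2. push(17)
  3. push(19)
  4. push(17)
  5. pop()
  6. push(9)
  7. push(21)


push(15) -> [15]
push(17) -> [15, 17]
push(19) -> [15, 17, 19]
push(17) -> [15, 17, 19, 17]
pop()->17, [15, 17, 19]
push(9) -> [15, 17, 19, 9]
push(21) -> [15, 17, 19, 9, 21]

Final stack: [15, 17, 19, 9, 21]


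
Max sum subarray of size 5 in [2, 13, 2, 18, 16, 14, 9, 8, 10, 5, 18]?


[0:5]: 51
[1:6]: 63
[2:7]: 59
[3:8]: 65
[4:9]: 57
[5:10]: 46
[6:11]: 50

Max: 65 at [3:8]


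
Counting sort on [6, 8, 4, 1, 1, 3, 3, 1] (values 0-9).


Input: [6, 8, 4, 1, 1, 3, 3, 1]
Counts: [0, 3, 0, 2, 1, 0, 1, 0, 1, 0]

Sorted: [1, 1, 1, 3, 3, 4, 6, 8]


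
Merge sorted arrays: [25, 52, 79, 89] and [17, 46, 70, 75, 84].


Take 17 from B
Take 25 from A
Take 46 from B
Take 52 from A
Take 70 from B
Take 75 from B
Take 79 from A
Take 84 from B

Merged: [17, 25, 46, 52, 70, 75, 79, 84, 89]


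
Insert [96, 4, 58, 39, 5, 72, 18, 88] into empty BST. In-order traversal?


Insert 96: root
Insert 4: L from 96
Insert 58: L from 96 -> R from 4
Insert 39: L from 96 -> R from 4 -> L from 58
Insert 5: L from 96 -> R from 4 -> L from 58 -> L from 39
Insert 72: L from 96 -> R from 4 -> R from 58
Insert 18: L from 96 -> R from 4 -> L from 58 -> L from 39 -> R from 5
Insert 88: L from 96 -> R from 4 -> R from 58 -> R from 72

In-order: [4, 5, 18, 39, 58, 72, 88, 96]


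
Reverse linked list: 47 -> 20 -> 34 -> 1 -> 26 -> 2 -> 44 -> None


Step 1: curr=47, set curr.next=prev(None) | reversed so far: 47
Step 2: curr=20, set curr.next=prev(47) | reversed so far: 20 -> 47
Step 3: curr=34, set curr.next=prev(20) | reversed so far: 34 -> 20 -> 47
Step 4: curr=1, set curr.next=prev(34) | reversed so far: 1 -> 34 -> 20 -> 47
Step 5: curr=26, set curr.next=prev(1) | reversed so far: 26 -> 1 -> 34 -> 20 -> 47
Step 6: curr=2, set curr.next=prev(26) | reversed so far: 2 -> 26 -> 1 -> 34 -> 20 -> 47
Step 7: curr=44, set curr.next=prev(2) | reversed so far: 44 -> 2 -> 26 -> 1 -> 34 -> 20 -> 47

44 -> 2 -> 26 -> 1 -> 34 -> 20 -> 47 -> None


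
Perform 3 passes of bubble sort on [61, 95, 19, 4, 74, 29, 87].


Initial: [61, 95, 19, 4, 74, 29, 87]
Pass 1: [61, 19, 4, 74, 29, 87, 95] (5 swaps)
Pass 2: [19, 4, 61, 29, 74, 87, 95] (3 swaps)
Pass 3: [4, 19, 29, 61, 74, 87, 95] (2 swaps)

After 3 passes: [4, 19, 29, 61, 74, 87, 95]


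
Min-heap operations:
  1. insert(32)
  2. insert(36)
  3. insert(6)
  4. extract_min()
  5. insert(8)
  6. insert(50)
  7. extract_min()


insert(32) -> [32]
insert(36) -> [32, 36]
insert(6) -> [6, 36, 32]
extract_min()->6, [32, 36]
insert(8) -> [8, 36, 32]
insert(50) -> [8, 36, 32, 50]
extract_min()->8, [32, 36, 50]

Final heap: [32, 36, 50]


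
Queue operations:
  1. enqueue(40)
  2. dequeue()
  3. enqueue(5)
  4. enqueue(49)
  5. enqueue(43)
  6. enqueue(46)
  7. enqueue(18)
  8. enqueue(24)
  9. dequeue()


enqueue(40) -> [40]
dequeue()->40, []
enqueue(5) -> [5]
enqueue(49) -> [5, 49]
enqueue(43) -> [5, 49, 43]
enqueue(46) -> [5, 49, 43, 46]
enqueue(18) -> [5, 49, 43, 46, 18]
enqueue(24) -> [5, 49, 43, 46, 18, 24]
dequeue()->5, [49, 43, 46, 18, 24]

Final queue: [49, 43, 46, 18, 24]


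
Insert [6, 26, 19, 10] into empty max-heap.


Insert 6: [6]
Insert 26: [26, 6]
Insert 19: [26, 6, 19]
Insert 10: [26, 10, 19, 6]

Final heap: [26, 10, 19, 6]


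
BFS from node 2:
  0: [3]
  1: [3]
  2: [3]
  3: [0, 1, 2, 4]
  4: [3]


Visit 2, enqueue [3]
Visit 3, enqueue [0, 1, 4]
Visit 0, enqueue []
Visit 1, enqueue []
Visit 4, enqueue []

BFS order: [2, 3, 0, 1, 4]


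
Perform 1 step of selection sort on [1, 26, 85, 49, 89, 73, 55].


Initial: [1, 26, 85, 49, 89, 73, 55]
Step 1: min=1 at 0
  Swap: [1, 26, 85, 49, 89, 73, 55]

After 1 step: [1, 26, 85, 49, 89, 73, 55]


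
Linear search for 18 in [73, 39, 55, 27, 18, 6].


i=0: 73!=18
i=1: 39!=18
i=2: 55!=18
i=3: 27!=18
i=4: 18==18 found!

Found at 4, 5 comps


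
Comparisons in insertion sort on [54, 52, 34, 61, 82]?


Algorithm: insertion sort
Input: [54, 52, 34, 61, 82]
Sorted: [34, 52, 54, 61, 82]

5


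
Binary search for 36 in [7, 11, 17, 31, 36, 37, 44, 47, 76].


Step 1: lo=0, hi=8, mid=4, val=36

Found at index 4


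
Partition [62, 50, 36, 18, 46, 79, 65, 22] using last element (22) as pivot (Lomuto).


Pivot: 22
  18 <= 22: swap -> [18, 50, 36, 62, 46, 79, 65, 22]
Place pivot at 1: [18, 22, 36, 62, 46, 79, 65, 50]

Partitioned: [18, 22, 36, 62, 46, 79, 65, 50]


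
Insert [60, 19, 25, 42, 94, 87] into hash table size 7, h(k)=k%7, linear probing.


Insert 60: h=4 -> slot 4
Insert 19: h=5 -> slot 5
Insert 25: h=4, 2 probes -> slot 6
Insert 42: h=0 -> slot 0
Insert 94: h=3 -> slot 3
Insert 87: h=3, 5 probes -> slot 1

Table: [42, 87, None, 94, 60, 19, 25]


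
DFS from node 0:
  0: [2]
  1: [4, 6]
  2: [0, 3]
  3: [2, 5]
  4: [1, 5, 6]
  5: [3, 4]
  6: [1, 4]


Visit 0, push [2]
Visit 2, push [3]
Visit 3, push [5]
Visit 5, push [4]
Visit 4, push [6, 1]
Visit 1, push [6]
Visit 6, push []

DFS order: [0, 2, 3, 5, 4, 1, 6]


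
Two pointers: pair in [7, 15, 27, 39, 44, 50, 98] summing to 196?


lo=0(7)+hi=6(98)=105
lo=1(15)+hi=6(98)=113
lo=2(27)+hi=6(98)=125
lo=3(39)+hi=6(98)=137
lo=4(44)+hi=6(98)=142
lo=5(50)+hi=6(98)=148

No pair found


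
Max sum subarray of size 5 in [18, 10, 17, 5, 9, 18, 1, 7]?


[0:5]: 59
[1:6]: 59
[2:7]: 50
[3:8]: 40

Max: 59 at [0:5]


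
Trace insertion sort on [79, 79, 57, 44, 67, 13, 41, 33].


Initial: [79, 79, 57, 44, 67, 13, 41, 33]
Insert 79: [79, 79, 57, 44, 67, 13, 41, 33]
Insert 57: [57, 79, 79, 44, 67, 13, 41, 33]
Insert 44: [44, 57, 79, 79, 67, 13, 41, 33]
Insert 67: [44, 57, 67, 79, 79, 13, 41, 33]
Insert 13: [13, 44, 57, 67, 79, 79, 41, 33]
Insert 41: [13, 41, 44, 57, 67, 79, 79, 33]
Insert 33: [13, 33, 41, 44, 57, 67, 79, 79]

Sorted: [13, 33, 41, 44, 57, 67, 79, 79]


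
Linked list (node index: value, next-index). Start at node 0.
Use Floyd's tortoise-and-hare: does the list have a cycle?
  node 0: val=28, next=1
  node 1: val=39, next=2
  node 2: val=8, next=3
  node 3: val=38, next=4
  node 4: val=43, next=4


Floyd's tortoise (slow, +1) and hare (fast, +2):
  init: slow=0, fast=0
  step 1: slow=1, fast=2
  step 2: slow=2, fast=4
  step 3: slow=3, fast=4
  step 4: slow=4, fast=4
  slow == fast at node 4: cycle detected

Cycle: yes


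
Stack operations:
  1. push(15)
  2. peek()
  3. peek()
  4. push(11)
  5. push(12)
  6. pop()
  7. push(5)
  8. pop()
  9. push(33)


push(15) -> [15]
peek()->15
peek()->15
push(11) -> [15, 11]
push(12) -> [15, 11, 12]
pop()->12, [15, 11]
push(5) -> [15, 11, 5]
pop()->5, [15, 11]
push(33) -> [15, 11, 33]

Final stack: [15, 11, 33]
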